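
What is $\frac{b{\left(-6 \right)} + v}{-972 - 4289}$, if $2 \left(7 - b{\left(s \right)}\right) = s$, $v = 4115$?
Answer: $- \frac{4125}{5261} \approx -0.78407$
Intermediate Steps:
$b{\left(s \right)} = 7 - \frac{s}{2}$
$\frac{b{\left(-6 \right)} + v}{-972 - 4289} = \frac{\left(7 - -3\right) + 4115}{-972 - 4289} = \frac{\left(7 + 3\right) + 4115}{-5261} = \left(10 + 4115\right) \left(- \frac{1}{5261}\right) = 4125 \left(- \frac{1}{5261}\right) = - \frac{4125}{5261}$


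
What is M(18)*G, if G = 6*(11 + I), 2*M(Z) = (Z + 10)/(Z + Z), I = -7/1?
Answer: 28/3 ≈ 9.3333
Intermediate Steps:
I = -7 (I = -7*1 = -7)
M(Z) = (10 + Z)/(4*Z) (M(Z) = ((Z + 10)/(Z + Z))/2 = ((10 + Z)/((2*Z)))/2 = ((10 + Z)*(1/(2*Z)))/2 = ((10 + Z)/(2*Z))/2 = (10 + Z)/(4*Z))
G = 24 (G = 6*(11 - 7) = 6*4 = 24)
M(18)*G = ((¼)*(10 + 18)/18)*24 = ((¼)*(1/18)*28)*24 = (7/18)*24 = 28/3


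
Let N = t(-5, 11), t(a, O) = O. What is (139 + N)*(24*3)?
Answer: 10800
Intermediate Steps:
N = 11
(139 + N)*(24*3) = (139 + 11)*(24*3) = 150*72 = 10800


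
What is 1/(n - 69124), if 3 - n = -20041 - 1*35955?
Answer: -1/13125 ≈ -7.6190e-5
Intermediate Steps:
n = 55999 (n = 3 - (-20041 - 1*35955) = 3 - (-20041 - 35955) = 3 - 1*(-55996) = 3 + 55996 = 55999)
1/(n - 69124) = 1/(55999 - 69124) = 1/(-13125) = -1/13125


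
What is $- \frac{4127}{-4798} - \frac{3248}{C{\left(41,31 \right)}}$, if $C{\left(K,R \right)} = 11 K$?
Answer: $- \frac{13722627}{2163898} \approx -6.3416$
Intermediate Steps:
$- \frac{4127}{-4798} - \frac{3248}{C{\left(41,31 \right)}} = - \frac{4127}{-4798} - \frac{3248}{11 \cdot 41} = \left(-4127\right) \left(- \frac{1}{4798}\right) - \frac{3248}{451} = \frac{4127}{4798} - \frac{3248}{451} = - \frac{13722627}{2163898}$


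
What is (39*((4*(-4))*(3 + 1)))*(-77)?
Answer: 192192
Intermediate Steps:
(39*((4*(-4))*(3 + 1)))*(-77) = (39*(-16*4))*(-77) = (39*(-64))*(-77) = -2496*(-77) = 192192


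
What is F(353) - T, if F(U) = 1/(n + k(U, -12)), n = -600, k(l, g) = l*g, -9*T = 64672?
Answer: 104251261/14508 ≈ 7185.8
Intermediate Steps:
T = -64672/9 (T = -⅑*64672 = -64672/9 ≈ -7185.8)
k(l, g) = g*l
F(U) = 1/(-600 - 12*U)
F(353) - T = -1/(600 + 12*353) - 1*(-64672/9) = -1/(600 + 4236) + 64672/9 = -1/4836 + 64672/9 = 104251261/14508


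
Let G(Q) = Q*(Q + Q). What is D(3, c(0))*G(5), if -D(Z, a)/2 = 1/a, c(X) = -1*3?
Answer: 100/3 ≈ 33.333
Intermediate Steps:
c(X) = -3
D(Z, a) = -2/a
G(Q) = 2*Q**2 (G(Q) = Q*(2*Q) = 2*Q**2)
D(3, c(0))*G(5) = (-2/(-3))*(2*5**2) = (-2*(-1/3))*(2*25) = (2/3)*50 = 100/3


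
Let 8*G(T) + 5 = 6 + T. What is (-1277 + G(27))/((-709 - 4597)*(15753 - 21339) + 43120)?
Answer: -2547/59364872 ≈ -4.2904e-5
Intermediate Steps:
G(T) = ⅛ + T/8 (G(T) = -5/8 + (6 + T)/8 = -5/8 + (¾ + T/8) = ⅛ + T/8)
(-1277 + G(27))/((-709 - 4597)*(15753 - 21339) + 43120) = (-1277 + (⅛ + (⅛)*27))/((-709 - 4597)*(15753 - 21339) + 43120) = (-1277 + (⅛ + 27/8))/(-5306*(-5586) + 43120) = (-1277 + 7/2)/(29639316 + 43120) = -2547/2/29682436 = -2547/2*1/29682436 = -2547/59364872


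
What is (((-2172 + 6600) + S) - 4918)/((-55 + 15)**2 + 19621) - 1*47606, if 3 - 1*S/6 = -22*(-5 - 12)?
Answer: -1010249642/21221 ≈ -47606.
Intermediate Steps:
S = -2226 (S = 18 - (-132)*(-5 - 12) = 18 - (-132)*(-17) = 18 - 6*374 = 18 - 2244 = -2226)
(((-2172 + 6600) + S) - 4918)/((-55 + 15)**2 + 19621) - 1*47606 = (((-2172 + 6600) - 2226) - 4918)/((-55 + 15)**2 + 19621) - 1*47606 = ((4428 - 2226) - 4918)/((-40)**2 + 19621) - 47606 = (2202 - 4918)/(1600 + 19621) - 47606 = -2716/21221 - 47606 = -1010249642/21221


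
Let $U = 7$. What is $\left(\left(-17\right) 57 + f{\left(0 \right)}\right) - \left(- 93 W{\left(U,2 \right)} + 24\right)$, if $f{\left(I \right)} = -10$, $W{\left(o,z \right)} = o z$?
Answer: $299$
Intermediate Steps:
$\left(\left(-17\right) 57 + f{\left(0 \right)}\right) - \left(- 93 W{\left(U,2 \right)} + 24\right) = \left(\left(-17\right) 57 - 10\right) - \left(- 93 \cdot 7 \cdot 2 + 24\right) = \left(-969 - 10\right) - \left(\left(-93\right) 14 + 24\right) = -979 - \left(-1302 + 24\right) = -979 - -1278 = -979 + 1278 = 299$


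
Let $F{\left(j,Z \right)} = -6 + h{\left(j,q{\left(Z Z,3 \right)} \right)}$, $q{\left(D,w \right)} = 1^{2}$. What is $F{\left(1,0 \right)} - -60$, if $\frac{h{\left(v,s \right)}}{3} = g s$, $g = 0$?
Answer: $54$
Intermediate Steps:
$q{\left(D,w \right)} = 1$
$h{\left(v,s \right)} = 0$ ($h{\left(v,s \right)} = 3 \cdot 0 s = 3 \cdot 0 = 0$)
$F{\left(j,Z \right)} = -6$ ($F{\left(j,Z \right)} = -6 + 0 = -6$)
$F{\left(1,0 \right)} - -60 = -6 - -60 = -6 + 60 = 54$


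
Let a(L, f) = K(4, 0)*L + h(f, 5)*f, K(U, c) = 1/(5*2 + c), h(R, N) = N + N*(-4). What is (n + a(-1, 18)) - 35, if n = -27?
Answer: -3321/10 ≈ -332.10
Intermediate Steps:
h(R, N) = -3*N (h(R, N) = N - 4*N = -3*N)
K(U, c) = 1/(10 + c)
a(L, f) = -15*f + L/10 (a(L, f) = L/(10 + 0) + (-3*5)*f = L/10 - 15*f = -15*f + L/10)
(n + a(-1, 18)) - 35 = (-27 + (-15*18 + (⅒)*(-1))) - 35 = (-27 + (-270 - ⅒)) - 35 = (-27 - 2701/10) - 35 = -2971/10 - 35 = -3321/10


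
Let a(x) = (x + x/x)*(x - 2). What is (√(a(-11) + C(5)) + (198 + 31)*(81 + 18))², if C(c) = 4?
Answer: (22671 + √134)² ≈ 5.1450e+8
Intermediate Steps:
a(x) = (1 + x)*(-2 + x) (a(x) = (x + 1)*(-2 + x) = (1 + x)*(-2 + x))
(√(a(-11) + C(5)) + (198 + 31)*(81 + 18))² = (√((-2 + (-11)² - 1*(-11)) + 4) + (198 + 31)*(81 + 18))² = (√((-2 + 121 + 11) + 4) + 229*99)² = (√(130 + 4) + 22671)² = (√134 + 22671)² = (22671 + √134)²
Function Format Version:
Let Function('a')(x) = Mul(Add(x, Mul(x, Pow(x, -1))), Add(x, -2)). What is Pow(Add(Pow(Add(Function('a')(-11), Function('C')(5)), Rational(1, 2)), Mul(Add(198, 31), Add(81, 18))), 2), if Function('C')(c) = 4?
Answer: Pow(Add(22671, Pow(134, Rational(1, 2))), 2) ≈ 5.1450e+8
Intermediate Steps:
Function('a')(x) = Mul(Add(1, x), Add(-2, x)) (Function('a')(x) = Mul(Add(x, 1), Add(-2, x)) = Mul(Add(1, x), Add(-2, x)))
Pow(Add(Pow(Add(Function('a')(-11), Function('C')(5)), Rational(1, 2)), Mul(Add(198, 31), Add(81, 18))), 2) = Pow(Add(Pow(Add(Add(-2, Pow(-11, 2), Mul(-1, -11)), 4), Rational(1, 2)), Mul(Add(198, 31), Add(81, 18))), 2) = Pow(Add(Pow(Add(Add(-2, 121, 11), 4), Rational(1, 2)), Mul(229, 99)), 2) = Pow(Add(Pow(Add(130, 4), Rational(1, 2)), 22671), 2) = Pow(Add(Pow(134, Rational(1, 2)), 22671), 2) = Pow(Add(22671, Pow(134, Rational(1, 2))), 2)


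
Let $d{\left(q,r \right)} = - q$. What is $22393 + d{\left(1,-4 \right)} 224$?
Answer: $22169$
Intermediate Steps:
$22393 + d{\left(1,-4 \right)} 224 = 22393 + \left(-1\right) 1 \cdot 224 = 22393 - 224 = 22169$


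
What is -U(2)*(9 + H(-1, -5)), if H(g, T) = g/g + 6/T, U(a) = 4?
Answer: -176/5 ≈ -35.200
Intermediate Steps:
H(g, T) = 1 + 6/T
-U(2)*(9 + H(-1, -5)) = -4*(9 + (6 - 5)/(-5)) = -4*(9 - ⅕*1) = -4*(9 - ⅕) = -4*44/5 = -1*176/5 = -176/5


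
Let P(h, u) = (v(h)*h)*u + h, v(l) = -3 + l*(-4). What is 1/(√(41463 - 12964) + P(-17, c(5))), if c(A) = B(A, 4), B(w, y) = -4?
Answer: 4403/19357910 - √28499/19357910 ≈ 0.00021873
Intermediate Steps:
c(A) = -4
v(l) = -3 - 4*l
P(h, u) = h + h*u*(-3 - 4*h) (P(h, u) = ((-3 - 4*h)*h)*u + h = (h*(-3 - 4*h))*u + h = h*u*(-3 - 4*h) + h = h + h*u*(-3 - 4*h))
1/(√(41463 - 12964) + P(-17, c(5))) = 1/(√(41463 - 12964) - 1*(-17)*(-1 - 4*(3 + 4*(-17)))) = 1/(√28499 - 1*(-17)*(-1 - 4*(3 - 68))) = 1/(√28499 - 1*(-17)*(-1 - 4*(-65))) = 1/(√28499 - 1*(-17)*(-1 + 260)) = 1/(√28499 - 1*(-17)*259) = 1/(√28499 + 4403) = 1/(4403 + √28499)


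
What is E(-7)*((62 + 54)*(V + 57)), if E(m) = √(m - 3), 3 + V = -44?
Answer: 1160*I*√10 ≈ 3668.2*I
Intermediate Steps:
V = -47 (V = -3 - 44 = -47)
E(m) = √(-3 + m)
E(-7)*((62 + 54)*(V + 57)) = √(-3 - 7)*((62 + 54)*(-47 + 57)) = √(-10)*(116*10) = (I*√10)*1160 = 1160*I*√10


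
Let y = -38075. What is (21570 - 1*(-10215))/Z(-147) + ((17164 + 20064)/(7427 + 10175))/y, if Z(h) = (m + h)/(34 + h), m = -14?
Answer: 1203573428471021/53950790075 ≈ 22309.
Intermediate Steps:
Z(h) = (-14 + h)/(34 + h)
(21570 - 1*(-10215))/Z(-147) + ((17164 + 20064)/(7427 + 10175))/y = (21570 - 1*(-10215))/(((-14 - 147)/(34 - 147))) + ((17164 + 20064)/(7427 + 10175))/(-38075) = (21570 + 10215)/((-161/(-113))) + (37228/17602)*(-1/38075) = 31785/((-1/113*(-161))) + (37228*(1/17602))*(-1/38075) = 31785/(161/113) + (18614/8801)*(-1/38075) = 31785*(113/161) - 18614/335098075 = 3591705/161 - 18614/335098075 = 1203573428471021/53950790075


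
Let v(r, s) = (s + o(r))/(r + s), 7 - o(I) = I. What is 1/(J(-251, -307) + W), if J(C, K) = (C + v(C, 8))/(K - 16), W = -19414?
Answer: -78489/1523724187 ≈ -5.1511e-5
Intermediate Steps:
o(I) = 7 - I
v(r, s) = (7 + s - r)/(r + s) (v(r, s) = (s + (7 - r))/(r + s) = (7 + s - r)/(r + s))
J(C, K) = (C + (15 - C)/(8 + C))/(-16 + K) (J(C, K) = (C + (7 + 8 - C)/(C + 8))/(K - 16) = (C + (15 - C)/(8 + C))/(-16 + K))
1/(J(-251, -307) + W) = 1/((15 - 1*(-251) - 251*(8 - 251))/((-16 - 307)*(8 - 251)) - 19414) = 1/((15 + 251 - 251*(-243))/(-323*(-243)) - 19414) = 1/(-1/323*(-1/243)*(15 + 251 + 60993) - 19414) = 1/(-1/323*(-1/243)*61259 - 19414) = 1/(61259/78489 - 19414) = 1/(-1523724187/78489) = -78489/1523724187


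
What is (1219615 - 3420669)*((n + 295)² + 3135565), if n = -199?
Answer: -6921832799174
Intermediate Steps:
(1219615 - 3420669)*((n + 295)² + 3135565) = (1219615 - 3420669)*((-199 + 295)² + 3135565) = -2201054*(96² + 3135565) = -2201054*(9216 + 3135565) = -2201054*3144781 = -6921832799174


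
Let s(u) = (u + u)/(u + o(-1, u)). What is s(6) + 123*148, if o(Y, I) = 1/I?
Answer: 673620/37 ≈ 18206.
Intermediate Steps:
s(u) = 2*u/(u + 1/u) (s(u) = (u + u)/(u + 1/u) = (2*u)/(u + 1/u) = 2*u/(u + 1/u))
s(6) + 123*148 = 2*6²/(1 + 6²) + 123*148 = 2*36/(1 + 36) + 18204 = 2*36/37 + 18204 = 2*36*(1/37) + 18204 = 72/37 + 18204 = 673620/37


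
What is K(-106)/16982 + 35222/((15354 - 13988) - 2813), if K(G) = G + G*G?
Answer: -41573921/1755211 ≈ -23.686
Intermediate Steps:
K(G) = G + G**2
K(-106)/16982 + 35222/((15354 - 13988) - 2813) = -106*(1 - 106)/16982 + 35222/((15354 - 13988) - 2813) = -106*(-105)*(1/16982) + 35222/(1366 - 2813) = 11130*(1/16982) + 35222/(-1447) = 795/1213 + 35222*(-1/1447) = 795/1213 - 35222/1447 = -41573921/1755211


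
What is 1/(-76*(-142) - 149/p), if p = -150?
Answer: 150/1618949 ≈ 9.2653e-5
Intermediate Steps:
1/(-76*(-142) - 149/p) = 1/(-76*(-142) - 149/(-150)) = 1/(10792 - 149*(-1/150)) = 1/(10792 + 149/150) = 1/(1618949/150) = 150/1618949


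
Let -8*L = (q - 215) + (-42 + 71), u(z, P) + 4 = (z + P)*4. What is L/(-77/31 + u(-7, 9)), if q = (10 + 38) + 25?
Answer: 3503/376 ≈ 9.3165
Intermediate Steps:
u(z, P) = -4 + 4*P + 4*z (u(z, P) = -4 + (z + P)*4 = -4 + (P + z)*4 = -4 + (4*P + 4*z) = -4 + 4*P + 4*z)
q = 73 (q = 48 + 25 = 73)
L = 113/8 (L = -((73 - 215) + (-42 + 71))/8 = -(-142 + 29)/8 = -1/8*(-113) = 113/8 ≈ 14.125)
L/(-77/31 + u(-7, 9)) = 113/(8*(-77/31 + (-4 + 4*9 + 4*(-7)))) = 113/(8*(-77*1/31 + (-4 + 36 - 28))) = 113/(8*(-77/31 + 4)) = 113/(8*(47/31)) = (113/8)*(31/47) = 3503/376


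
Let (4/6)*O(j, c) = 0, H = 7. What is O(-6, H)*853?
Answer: 0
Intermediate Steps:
O(j, c) = 0 (O(j, c) = (3/2)*0 = 0)
O(-6, H)*853 = 0*853 = 0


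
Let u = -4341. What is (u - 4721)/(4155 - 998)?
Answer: -9062/3157 ≈ -2.8704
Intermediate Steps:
(u - 4721)/(4155 - 998) = (-4341 - 4721)/(4155 - 998) = -9062/3157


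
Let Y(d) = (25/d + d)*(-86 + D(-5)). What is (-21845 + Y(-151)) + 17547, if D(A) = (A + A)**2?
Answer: -968562/151 ≈ -6414.3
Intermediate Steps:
D(A) = 4*A**2 (D(A) = (2*A)**2 = 4*A**2)
Y(d) = 14*d + 350/d (Y(d) = (25/d + d)*(-86 + 4*(-5)**2) = (d + 25/d)*(-86 + 4*25) = (d + 25/d)*(-86 + 100) = (d + 25/d)*14 = 14*d + 350/d)
(-21845 + Y(-151)) + 17547 = (-21845 + (14*(-151) + 350/(-151))) + 17547 = (-21845 + (-2114 + 350*(-1/151))) + 17547 = (-21845 + (-2114 - 350/151)) + 17547 = (-21845 - 319564/151) + 17547 = -3618159/151 + 17547 = -968562/151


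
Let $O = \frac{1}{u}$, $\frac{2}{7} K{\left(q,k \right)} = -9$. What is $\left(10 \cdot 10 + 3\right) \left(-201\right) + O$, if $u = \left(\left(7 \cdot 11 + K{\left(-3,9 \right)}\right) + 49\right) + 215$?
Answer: $- \frac{12815155}{619} \approx -20703.0$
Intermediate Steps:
$K{\left(q,k \right)} = - \frac{63}{2}$ ($K{\left(q,k \right)} = \frac{7}{2} \left(-9\right) = - \frac{63}{2}$)
$u = \frac{619}{2}$ ($u = \left(\left(7 \cdot 11 - \frac{63}{2}\right) + 49\right) + 215 = \left(\left(77 - \frac{63}{2}\right) + 49\right) + 215 = \left(\frac{91}{2} + 49\right) + 215 = \frac{189}{2} + 215 = \frac{619}{2} \approx 309.5$)
$O = \frac{2}{619}$ ($O = \frac{1}{\frac{619}{2}} = \frac{2}{619} \approx 0.003231$)
$\left(10 \cdot 10 + 3\right) \left(-201\right) + O = \left(10 \cdot 10 + 3\right) \left(-201\right) + \frac{2}{619} = \left(100 + 3\right) \left(-201\right) + \frac{2}{619} = 103 \left(-201\right) + \frac{2}{619} = -20703 + \frac{2}{619} = - \frac{12815155}{619}$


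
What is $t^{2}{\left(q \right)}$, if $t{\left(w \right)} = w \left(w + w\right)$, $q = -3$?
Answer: $324$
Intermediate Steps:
$t{\left(w \right)} = 2 w^{2}$ ($t{\left(w \right)} = w 2 w = 2 w^{2}$)
$t^{2}{\left(q \right)} = \left(2 \left(-3\right)^{2}\right)^{2} = \left(2 \cdot 9\right)^{2} = 18^{2} = 324$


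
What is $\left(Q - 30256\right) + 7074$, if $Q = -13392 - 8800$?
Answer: $-45374$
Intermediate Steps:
$Q = -22192$
$\left(Q - 30256\right) + 7074 = \left(-22192 - 30256\right) + 7074 = -52448 + 7074 = -45374$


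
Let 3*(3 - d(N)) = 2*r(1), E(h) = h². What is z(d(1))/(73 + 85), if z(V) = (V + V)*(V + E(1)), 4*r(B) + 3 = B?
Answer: 130/711 ≈ 0.18284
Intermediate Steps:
r(B) = -¾ + B/4
d(N) = 10/3 (d(N) = 3 - 2*(-¾ + (¼)*1)/3 = 3 - 2*(-¾ + ¼)/3 = 3 - 2*(-1)/(3*2) = 3 - ⅓*(-1) = 3 + ⅓ = 10/3)
z(V) = 2*V*(1 + V) (z(V) = (V + V)*(V + 1²) = (2*V)*(V + 1) = (2*V)*(1 + V) = 2*V*(1 + V))
z(d(1))/(73 + 85) = (2*(10/3)*(1 + 10/3))/(73 + 85) = (2*(10/3)*(13/3))/158 = (1/158)*(260/9) = 130/711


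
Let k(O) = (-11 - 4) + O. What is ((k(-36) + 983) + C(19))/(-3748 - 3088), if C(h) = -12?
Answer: -230/1709 ≈ -0.13458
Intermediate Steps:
k(O) = -15 + O
((k(-36) + 983) + C(19))/(-3748 - 3088) = (((-15 - 36) + 983) - 12)/(-3748 - 3088) = ((-51 + 983) - 12)/(-6836) = (932 - 12)*(-1/6836) = 920*(-1/6836) = -230/1709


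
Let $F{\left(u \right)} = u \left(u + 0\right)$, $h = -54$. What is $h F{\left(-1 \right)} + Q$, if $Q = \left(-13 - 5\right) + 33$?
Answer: $-39$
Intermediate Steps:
$F{\left(u \right)} = u^{2}$ ($F{\left(u \right)} = u u = u^{2}$)
$Q = 15$ ($Q = -18 + 33 = 15$)
$h F{\left(-1 \right)} + Q = - 54 \left(-1\right)^{2} + 15 = \left(-54\right) 1 + 15 = -54 + 15 = -39$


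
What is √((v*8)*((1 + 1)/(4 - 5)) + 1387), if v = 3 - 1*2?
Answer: √1371 ≈ 37.027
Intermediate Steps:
v = 1 (v = 3 - 2 = 1)
√((v*8)*((1 + 1)/(4 - 5)) + 1387) = √((1*8)*((1 + 1)/(4 - 5)) + 1387) = √(8*(2/(-1)) + 1387) = √(8*(2*(-1)) + 1387) = √(8*(-2) + 1387) = √(-16 + 1387) = √1371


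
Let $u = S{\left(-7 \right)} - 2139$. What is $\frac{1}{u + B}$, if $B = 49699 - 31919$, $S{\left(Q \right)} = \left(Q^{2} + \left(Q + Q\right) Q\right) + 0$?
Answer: $\frac{1}{15788} \approx 6.3339 \cdot 10^{-5}$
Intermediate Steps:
$S{\left(Q \right)} = 3 Q^{2}$ ($S{\left(Q \right)} = \left(Q^{2} + 2 Q Q\right) + 0 = \left(Q^{2} + 2 Q^{2}\right) + 0 = 3 Q^{2} + 0 = 3 Q^{2}$)
$u = -1992$ ($u = 3 \left(-7\right)^{2} - 2139 = 3 \cdot 49 - 2139 = 147 - 2139 = -1992$)
$B = 17780$ ($B = 49699 - 31919 = 17780$)
$\frac{1}{u + B} = \frac{1}{-1992 + 17780} = \frac{1}{15788}$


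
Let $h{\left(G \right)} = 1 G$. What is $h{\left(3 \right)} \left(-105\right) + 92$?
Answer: $-223$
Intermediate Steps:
$h{\left(G \right)} = G$
$h{\left(3 \right)} \left(-105\right) + 92 = 3 \left(-105\right) + 92 = -315 + 92 = -223$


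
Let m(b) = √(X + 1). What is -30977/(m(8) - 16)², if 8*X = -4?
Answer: -31782402/261121 - 1982528*√2/261121 ≈ -132.45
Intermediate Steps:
X = -½ (X = (⅛)*(-4) = -½ ≈ -0.50000)
m(b) = √2/2 (m(b) = √(-½ + 1) = √(½) = √2/2)
-30977/(m(8) - 16)² = -30977/(√2/2 - 16)² = -30977/(-16 + √2/2)²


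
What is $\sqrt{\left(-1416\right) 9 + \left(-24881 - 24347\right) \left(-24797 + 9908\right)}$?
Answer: $2 \sqrt{183235737} \approx 27073.0$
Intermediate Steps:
$\sqrt{\left(-1416\right) 9 + \left(-24881 - 24347\right) \left(-24797 + 9908\right)} = \sqrt{-12744 - -732955692} = \sqrt{-12744 + 732955692} = \sqrt{732942948} = 2 \sqrt{183235737}$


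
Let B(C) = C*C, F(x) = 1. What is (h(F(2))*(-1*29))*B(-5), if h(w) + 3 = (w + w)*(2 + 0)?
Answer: -725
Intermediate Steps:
B(C) = C²
h(w) = -3 + 4*w (h(w) = -3 + (w + w)*(2 + 0) = -3 + (2*w)*2 = -3 + 4*w)
(h(F(2))*(-1*29))*B(-5) = ((-3 + 4*1)*(-1*29))*(-5)² = ((-3 + 4)*(-29))*25 = (1*(-29))*25 = -29*25 = -725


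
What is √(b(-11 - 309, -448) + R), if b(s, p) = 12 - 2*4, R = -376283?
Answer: I*√376279 ≈ 613.42*I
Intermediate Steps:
b(s, p) = 4 (b(s, p) = 12 - 8 = 4)
√(b(-11 - 309, -448) + R) = √(4 - 376283) = √(-376279) = I*√376279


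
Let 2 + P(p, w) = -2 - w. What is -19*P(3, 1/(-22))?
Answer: 1653/22 ≈ 75.136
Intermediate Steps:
P(p, w) = -4 - w (P(p, w) = -2 + (-2 - w) = -4 - w)
-19*P(3, 1/(-22)) = -19*(-4 - 1/(-22)) = -19*(-4 - 1*(-1/22)) = -19*(-4 + 1/22) = -19*(-87/22) = 1653/22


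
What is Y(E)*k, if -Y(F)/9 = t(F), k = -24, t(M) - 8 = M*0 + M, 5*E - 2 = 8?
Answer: 2160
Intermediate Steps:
E = 2 (E = ⅖ + (⅕)*8 = ⅖ + 8/5 = 2)
t(M) = 8 + M (t(M) = 8 + (M*0 + M) = 8 + (0 + M) = 8 + M)
Y(F) = -72 - 9*F (Y(F) = -9*(8 + F) = -72 - 9*F)
Y(E)*k = (-72 - 9*2)*(-24) = (-72 - 18)*(-24) = -90*(-24) = 2160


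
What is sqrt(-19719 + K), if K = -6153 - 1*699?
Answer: I*sqrt(26571) ≈ 163.01*I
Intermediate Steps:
K = -6852 (K = -6153 - 699 = -6852)
sqrt(-19719 + K) = sqrt(-19719 - 6852) = sqrt(-26571) = I*sqrt(26571)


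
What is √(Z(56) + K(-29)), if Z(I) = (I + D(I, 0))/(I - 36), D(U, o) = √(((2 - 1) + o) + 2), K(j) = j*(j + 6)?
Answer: √(66980 + 5*√3)/10 ≈ 25.882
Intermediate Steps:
K(j) = j*(6 + j)
D(U, o) = √(3 + o) (D(U, o) = √((1 + o) + 2) = √(3 + o))
Z(I) = (I + √3)/(-36 + I) (Z(I) = (I + √(3 + 0))/(I - 36) = (I + √3)/(-36 + I))
√(Z(56) + K(-29)) = √((56 + √3)/(-36 + 56) - 29*(6 - 29)) = √((56 + √3)/20 - 29*(-23)) = √((56 + √3)/20 + 667) = √((14/5 + √3/20) + 667) = √(3349/5 + √3/20)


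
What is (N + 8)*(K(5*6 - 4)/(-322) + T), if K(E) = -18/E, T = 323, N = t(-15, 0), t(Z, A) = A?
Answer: 5408348/2093 ≈ 2584.0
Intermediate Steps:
N = 0
(N + 8)*(K(5*6 - 4)/(-322) + T) = (0 + 8)*(-18/(5*6 - 4)/(-322) + 323) = 8*(-18/(30 - 4)*(-1/322) + 323) = 8*(-18/26*(-1/322) + 323) = 8*(-18*1/26*(-1/322) + 323) = 8*(-9/13*(-1/322) + 323) = 8*(9/4186 + 323) = 8*(1352087/4186) = 5408348/2093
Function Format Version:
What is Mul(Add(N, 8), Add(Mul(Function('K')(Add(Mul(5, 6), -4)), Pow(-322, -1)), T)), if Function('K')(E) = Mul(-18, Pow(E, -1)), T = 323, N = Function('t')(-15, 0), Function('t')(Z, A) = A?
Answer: Rational(5408348, 2093) ≈ 2584.0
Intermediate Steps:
N = 0
Mul(Add(N, 8), Add(Mul(Function('K')(Add(Mul(5, 6), -4)), Pow(-322, -1)), T)) = Mul(Add(0, 8), Add(Mul(Mul(-18, Pow(Add(Mul(5, 6), -4), -1)), Pow(-322, -1)), 323)) = Mul(8, Add(Mul(Mul(-18, Pow(Add(30, -4), -1)), Rational(-1, 322)), 323)) = Mul(8, Add(Mul(Mul(-18, Pow(26, -1)), Rational(-1, 322)), 323)) = Mul(8, Add(Mul(Mul(-18, Rational(1, 26)), Rational(-1, 322)), 323)) = Mul(8, Add(Mul(Rational(-9, 13), Rational(-1, 322)), 323)) = Mul(8, Add(Rational(9, 4186), 323)) = Mul(8, Rational(1352087, 4186)) = Rational(5408348, 2093)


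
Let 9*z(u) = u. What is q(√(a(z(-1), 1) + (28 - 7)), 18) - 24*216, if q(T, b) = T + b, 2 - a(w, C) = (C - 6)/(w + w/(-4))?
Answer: -5166 + I*√37 ≈ -5166.0 + 6.0828*I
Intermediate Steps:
z(u) = u/9
a(w, C) = 2 - 4*(-6 + C)/(3*w) (a(w, C) = 2 - (C - 6)/(w + w/(-4)) = 2 - (-6 + C)/(w + w*(-¼)) = 2 - (-6 + C)/(w - w/4) = 2 - (-6 + C)/(3*w/4) = 2 - (-6 + C)*4/(3*w) = 2 - 4*(-6 + C)/(3*w))
q(√(a(z(-1), 1) + (28 - 7)), 18) - 24*216 = (√(2*(12 - 2*1 + 3*((⅑)*(-1)))/(3*(((⅑)*(-1)))) + (28 - 7)) + 18) - 24*216 = (√(2*(12 - 2 + 3*(-⅑))/(3*(-⅑)) + 21) + 18) - 5184 = (√((⅔)*(-9)*(12 - 2 - ⅓) + 21) + 18) - 5184 = (√((⅔)*(-9)*(29/3) + 21) + 18) - 5184 = (√(-58 + 21) + 18) - 5184 = (√(-37) + 18) - 5184 = (I*√37 + 18) - 5184 = (18 + I*√37) - 5184 = -5166 + I*√37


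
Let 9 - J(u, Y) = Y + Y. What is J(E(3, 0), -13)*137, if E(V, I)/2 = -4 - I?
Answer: 4795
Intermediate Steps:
E(V, I) = -8 - 2*I (E(V, I) = 2*(-4 - I) = -8 - 2*I)
J(u, Y) = 9 - 2*Y (J(u, Y) = 9 - (Y + Y) = 9 - 2*Y)
J(E(3, 0), -13)*137 = (9 - 2*(-13))*137 = (9 + 26)*137 = 35*137 = 4795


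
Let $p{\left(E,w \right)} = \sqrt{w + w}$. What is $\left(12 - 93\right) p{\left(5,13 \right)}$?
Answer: $- 81 \sqrt{26} \approx -413.02$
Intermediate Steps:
$p{\left(E,w \right)} = \sqrt{2} \sqrt{w}$ ($p{\left(E,w \right)} = \sqrt{2 w} = \sqrt{2} \sqrt{w}$)
$\left(12 - 93\right) p{\left(5,13 \right)} = \left(12 - 93\right) \sqrt{2} \sqrt{13} = - 81 \sqrt{26}$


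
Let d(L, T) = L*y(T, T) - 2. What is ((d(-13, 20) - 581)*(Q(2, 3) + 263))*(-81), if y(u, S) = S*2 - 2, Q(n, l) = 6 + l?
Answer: 23728464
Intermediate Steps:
y(u, S) = -2 + 2*S (y(u, S) = 2*S - 2 = -2 + 2*S)
d(L, T) = -2 + L*(-2 + 2*T) (d(L, T) = L*(-2 + 2*T) - 2 = -2 + L*(-2 + 2*T))
((d(-13, 20) - 581)*(Q(2, 3) + 263))*(-81) = (((-2 + 2*(-13)*(-1 + 20)) - 581)*((6 + 3) + 263))*(-81) = (((-2 + 2*(-13)*19) - 581)*(9 + 263))*(-81) = (((-2 - 494) - 581)*272)*(-81) = ((-496 - 581)*272)*(-81) = -1077*272*(-81) = -292944*(-81) = 23728464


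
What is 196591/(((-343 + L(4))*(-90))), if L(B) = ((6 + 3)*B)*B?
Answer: 196591/17910 ≈ 10.977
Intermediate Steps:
L(B) = 9*B² (L(B) = (9*B)*B = 9*B²)
196591/(((-343 + L(4))*(-90))) = 196591/(((-343 + 9*4²)*(-90))) = 196591/(((-343 + 9*16)*(-90))) = 196591/(((-343 + 144)*(-90))) = 196591/((-199*(-90))) = 196591/17910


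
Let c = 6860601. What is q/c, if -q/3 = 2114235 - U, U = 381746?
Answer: -157499/207897 ≈ -0.75758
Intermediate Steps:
q = -5197467 (q = -3*(2114235 - 1*381746) = -3*(2114235 - 381746) = -3*1732489 = -5197467)
q/c = -5197467/6860601 = -5197467*1/6860601 = -157499/207897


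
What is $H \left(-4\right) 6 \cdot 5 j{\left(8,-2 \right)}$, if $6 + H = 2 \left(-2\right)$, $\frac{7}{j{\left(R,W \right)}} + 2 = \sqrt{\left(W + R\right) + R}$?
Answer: $1680 + 840 \sqrt{14} \approx 4823.0$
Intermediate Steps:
$j{\left(R,W \right)} = \frac{7}{-2 + \sqrt{W + 2 R}}$ ($j{\left(R,W \right)} = \frac{7}{-2 + \sqrt{\left(W + R\right) + R}} = \frac{7}{-2 + \sqrt{\left(R + W\right) + R}} = \frac{7}{-2 + \sqrt{W + 2 R}}$)
$H = -10$ ($H = -6 + 2 \left(-2\right) = -6 - 4 = -10$)
$H \left(-4\right) 6 \cdot 5 j{\left(8,-2 \right)} = - 10 \left(-4\right) 6 \cdot 5 \frac{7}{-2 + \sqrt{-2 + 2 \cdot 8}} = - 10 \left(\left(-24\right) 5\right) \frac{7}{-2 + \sqrt{-2 + 16}} = \left(-10\right) \left(-120\right) \frac{7}{-2 + \sqrt{14}} = 1200 \frac{7}{-2 + \sqrt{14}} = \frac{8400}{-2 + \sqrt{14}}$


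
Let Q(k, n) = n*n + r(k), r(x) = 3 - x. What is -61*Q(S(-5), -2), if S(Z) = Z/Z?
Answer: -366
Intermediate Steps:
S(Z) = 1
Q(k, n) = 3 + n² - k (Q(k, n) = n*n + (3 - k) = n² + (3 - k) = 3 + n² - k)
-61*Q(S(-5), -2) = -61*(3 + (-2)² - 1*1) = -61*(3 + 4 - 1) = -61*6 = -366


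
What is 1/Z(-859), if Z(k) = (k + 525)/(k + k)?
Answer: 859/167 ≈ 5.1437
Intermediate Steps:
Z(k) = (525 + k)/(2*k) (Z(k) = (525 + k)/((2*k)) = (525 + k)*(1/(2*k)) = (525 + k)/(2*k))
1/Z(-859) = 1/((½)*(525 - 859)/(-859)) = 1/((½)*(-1/859)*(-334)) = 1/(167/859) = 859/167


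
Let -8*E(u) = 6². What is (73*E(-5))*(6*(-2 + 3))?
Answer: -1971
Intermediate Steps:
E(u) = -9/2 (E(u) = -⅛*6² = -⅛*36 = -9/2)
(73*E(-5))*(6*(-2 + 3)) = (73*(-9/2))*(6*(-2 + 3)) = -1971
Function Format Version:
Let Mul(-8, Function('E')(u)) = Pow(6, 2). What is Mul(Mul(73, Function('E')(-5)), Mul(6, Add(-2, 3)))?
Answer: -1971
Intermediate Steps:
Function('E')(u) = Rational(-9, 2) (Function('E')(u) = Mul(Rational(-1, 8), Pow(6, 2)) = Mul(Rational(-1, 8), 36) = Rational(-9, 2))
Mul(Mul(73, Function('E')(-5)), Mul(6, Add(-2, 3))) = Mul(Mul(73, Rational(-9, 2)), Mul(6, Add(-2, 3))) = Mul(Rational(-657, 2), Mul(6, 1)) = Mul(Rational(-657, 2), 6) = -1971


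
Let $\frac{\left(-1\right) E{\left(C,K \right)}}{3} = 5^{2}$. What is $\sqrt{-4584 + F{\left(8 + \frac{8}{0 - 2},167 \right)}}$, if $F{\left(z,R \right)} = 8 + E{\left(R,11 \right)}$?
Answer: $i \sqrt{4651} \approx 68.198 i$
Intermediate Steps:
$E{\left(C,K \right)} = -75$ ($E{\left(C,K \right)} = - 3 \cdot 5^{2} = \left(-3\right) 25 = -75$)
$F{\left(z,R \right)} = -67$ ($F{\left(z,R \right)} = 8 - 75 = -67$)
$\sqrt{-4584 + F{\left(8 + \frac{8}{0 - 2},167 \right)}} = \sqrt{-4584 - 67} = \sqrt{-4651} = i \sqrt{4651}$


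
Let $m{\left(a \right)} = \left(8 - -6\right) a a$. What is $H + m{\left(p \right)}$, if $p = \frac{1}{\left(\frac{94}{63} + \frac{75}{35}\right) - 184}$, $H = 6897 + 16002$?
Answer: $\frac{2956667847897}{129117769} \approx 22899.0$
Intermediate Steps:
$H = 22899$
$p = - \frac{63}{11363}$ ($p = \frac{1}{\left(94 \cdot \frac{1}{63} + 75 \cdot \frac{1}{35}\right) - 184} = \frac{1}{\left(\frac{94}{63} + \frac{15}{7}\right) - 184} = \frac{1}{\frac{229}{63} - 184} = \frac{1}{- \frac{11363}{63}} = - \frac{63}{11363} \approx -0.0055443$)
$m{\left(a \right)} = 14 a^{2}$ ($m{\left(a \right)} = \left(8 + 6\right) a^{2} = 14 a^{2}$)
$H + m{\left(p \right)} = 22899 + 14 \left(- \frac{63}{11363}\right)^{2} = 22899 + 14 \cdot \frac{3969}{129117769} = 22899 + \frac{55566}{129117769} = \frac{2956667847897}{129117769}$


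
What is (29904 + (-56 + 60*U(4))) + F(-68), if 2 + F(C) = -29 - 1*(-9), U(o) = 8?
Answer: 30306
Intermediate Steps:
F(C) = -22 (F(C) = -2 + (-29 - 1*(-9)) = -2 + (-29 + 9) = -2 - 20 = -22)
(29904 + (-56 + 60*U(4))) + F(-68) = (29904 + (-56 + 60*8)) - 22 = (29904 + (-56 + 480)) - 22 = (29904 + 424) - 22 = 30328 - 22 = 30306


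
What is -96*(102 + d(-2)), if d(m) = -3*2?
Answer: -9216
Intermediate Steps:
d(m) = -6
-96*(102 + d(-2)) = -96*(102 - 6) = -96*96 = -9216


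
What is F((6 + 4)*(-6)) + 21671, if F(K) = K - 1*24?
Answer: 21587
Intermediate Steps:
F(K) = -24 + K (F(K) = K - 24 = -24 + K)
F((6 + 4)*(-6)) + 21671 = (-24 + (6 + 4)*(-6)) + 21671 = (-24 + 10*(-6)) + 21671 = (-24 - 60) + 21671 = -84 + 21671 = 21587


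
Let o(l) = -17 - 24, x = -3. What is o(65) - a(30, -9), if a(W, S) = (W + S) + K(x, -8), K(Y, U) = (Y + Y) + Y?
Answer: -53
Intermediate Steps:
K(Y, U) = 3*Y (K(Y, U) = 2*Y + Y = 3*Y)
o(l) = -41
a(W, S) = -9 + S + W (a(W, S) = (W + S) + 3*(-3) = (S + W) - 9 = -9 + S + W)
o(65) - a(30, -9) = -41 - (-9 - 9 + 30) = -41 - 1*12 = -41 - 12 = -53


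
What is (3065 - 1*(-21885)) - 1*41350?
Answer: -16400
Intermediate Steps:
(3065 - 1*(-21885)) - 1*41350 = (3065 + 21885) - 41350 = 24950 - 41350 = -16400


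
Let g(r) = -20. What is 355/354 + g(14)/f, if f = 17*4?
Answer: 4265/6018 ≈ 0.70871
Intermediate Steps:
f = 68
355/354 + g(14)/f = 355/354 - 20/68 = 355*(1/354) - 20*1/68 = 355/354 - 5/17 = 4265/6018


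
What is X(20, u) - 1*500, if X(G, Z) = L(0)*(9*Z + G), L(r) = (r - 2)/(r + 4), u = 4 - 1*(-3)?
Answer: -1083/2 ≈ -541.50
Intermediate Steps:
u = 7 (u = 4 + 3 = 7)
L(r) = (-2 + r)/(4 + r)
X(G, Z) = -9*Z/2 - G/2 (X(G, Z) = ((-2 + 0)/(4 + 0))*(9*Z + G) = (-2/4)*(G + 9*Z) = ((1/4)*(-2))*(G + 9*Z) = -(G + 9*Z)/2 = -9*Z/2 - G/2)
X(20, u) - 1*500 = (-9/2*7 - 1/2*20) - 1*500 = (-63/2 - 10) - 500 = -83/2 - 500 = -1083/2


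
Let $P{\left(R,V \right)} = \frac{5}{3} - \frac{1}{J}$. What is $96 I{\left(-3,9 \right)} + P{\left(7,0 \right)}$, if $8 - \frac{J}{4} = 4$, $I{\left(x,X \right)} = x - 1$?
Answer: $- \frac{18355}{48} \approx -382.4$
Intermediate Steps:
$I{\left(x,X \right)} = -1 + x$
$J = 16$ ($J = 32 - 16 = 16$)
$P{\left(R,V \right)} = \frac{77}{48}$ ($P{\left(R,V \right)} = \frac{5}{3} - \frac{1}{16} = \frac{77}{48}$)
$96 I{\left(-3,9 \right)} + P{\left(7,0 \right)} = 96 \left(-1 - 3\right) + \frac{77}{48} = 96 \left(-4\right) + \frac{77}{48} = -384 + \frac{77}{48} = - \frac{18355}{48}$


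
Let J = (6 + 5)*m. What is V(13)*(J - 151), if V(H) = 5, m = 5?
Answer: -480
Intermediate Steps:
J = 55 (J = (6 + 5)*5 = 11*5 = 55)
V(13)*(J - 151) = 5*(55 - 151) = 5*(-96) = -480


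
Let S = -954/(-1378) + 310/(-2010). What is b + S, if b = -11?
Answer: -27337/2613 ≈ -10.462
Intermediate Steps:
S = 1406/2613 (S = -954*(-1/1378) + 310*(-1/2010) = 9/13 - 31/201 = 1406/2613 ≈ 0.53808)
b + S = -11 + 1406/2613 = -27337/2613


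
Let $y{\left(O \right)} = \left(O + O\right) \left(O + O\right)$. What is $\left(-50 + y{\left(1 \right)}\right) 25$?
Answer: $-1150$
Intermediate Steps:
$y{\left(O \right)} = 4 O^{2}$ ($y{\left(O \right)} = 2 O 2 O = 4 O^{2}$)
$\left(-50 + y{\left(1 \right)}\right) 25 = \left(-50 + 4 \cdot 1^{2}\right) 25 = \left(-50 + 4 \cdot 1\right) 25 = \left(-50 + 4\right) 25 = \left(-46\right) 25 = -1150$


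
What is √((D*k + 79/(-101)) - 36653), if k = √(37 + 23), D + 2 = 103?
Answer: √(-373905232 + 2060602*√15)/101 ≈ 189.4*I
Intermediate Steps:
D = 101 (D = -2 + 103 = 101)
k = 2*√15 (k = √60 = 2*√15 ≈ 7.7460)
√((D*k + 79/(-101)) - 36653) = √((101*(2*√15) + 79/(-101)) - 36653) = √((202*√15 + 79*(-1/101)) - 36653) = √((202*√15 - 79/101) - 36653) = √((-79/101 + 202*√15) - 36653) = √(-3702032/101 + 202*√15)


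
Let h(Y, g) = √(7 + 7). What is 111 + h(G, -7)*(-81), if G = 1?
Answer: 111 - 81*√14 ≈ -192.07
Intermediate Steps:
h(Y, g) = √14
111 + h(G, -7)*(-81) = 111 + √14*(-81) = 111 - 81*√14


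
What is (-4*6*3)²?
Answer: 5184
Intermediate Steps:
(-4*6*3)² = (-24*3)² = (-72)² = 5184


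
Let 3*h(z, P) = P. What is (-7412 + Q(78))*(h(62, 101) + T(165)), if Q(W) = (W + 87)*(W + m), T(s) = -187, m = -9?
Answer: -1827580/3 ≈ -6.0919e+5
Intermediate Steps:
h(z, P) = P/3
Q(W) = (-9 + W)*(87 + W) (Q(W) = (W + 87)*(W - 9) = (87 + W)*(-9 + W) = (-9 + W)*(87 + W))
(-7412 + Q(78))*(h(62, 101) + T(165)) = (-7412 + (-783 + 78² + 78*78))*((⅓)*101 - 187) = (-7412 + (-783 + 6084 + 6084))*(101/3 - 187) = (-7412 + 11385)*(-460/3) = 3973*(-460/3) = -1827580/3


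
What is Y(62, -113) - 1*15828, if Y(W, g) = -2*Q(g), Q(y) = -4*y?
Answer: -16732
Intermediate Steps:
Y(W, g) = 8*g (Y(W, g) = -(-8)*g = 8*g)
Y(62, -113) - 1*15828 = 8*(-113) - 1*15828 = -904 - 15828 = -16732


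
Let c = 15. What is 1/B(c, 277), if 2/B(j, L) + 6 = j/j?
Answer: -5/2 ≈ -2.5000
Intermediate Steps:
B(j, L) = -⅖ (B(j, L) = 2/(-6 + j/j) = 2/(-6 + 1) = 2/(-5) = 2*(-⅕) = -⅖)
1/B(c, 277) = 1/(-⅖) = -5/2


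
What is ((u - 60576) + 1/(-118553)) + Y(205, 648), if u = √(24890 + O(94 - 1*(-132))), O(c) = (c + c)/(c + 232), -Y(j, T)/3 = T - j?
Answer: -7339023466/118553 + 2*√326327061/229 ≈ -61747.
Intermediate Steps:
Y(j, T) = -3*T + 3*j (Y(j, T) = -3*(T - j) = -3*T + 3*j)
O(c) = 2*c/(232 + c) (O(c) = (2*c)/(232 + c) = 2*c/(232 + c))
u = 2*√326327061/229 (u = √(24890 + 2*(94 - 1*(-132))/(232 + (94 - 1*(-132)))) = √(24890 + 2*(94 + 132)/(232 + (94 + 132))) = √(24890 + 2*226/(232 + 226)) = √(24890 + 2*226/458) = √(24890 + 2*226*(1/458)) = √(24890 + 226/229) = √(5700036/229) = 2*√326327061/229 ≈ 157.77)
((u - 60576) + 1/(-118553)) + Y(205, 648) = ((2*√326327061/229 - 60576) + 1/(-118553)) + (-3*648 + 3*205) = ((-60576 + 2*√326327061/229) - 1/118553) + (-1944 + 615) = (-7181466529/118553 + 2*√326327061/229) - 1329 = -7339023466/118553 + 2*√326327061/229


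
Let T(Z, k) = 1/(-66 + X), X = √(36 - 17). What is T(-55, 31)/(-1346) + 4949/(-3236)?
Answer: -14445039361/9445240036 + √19/5837602 ≈ -1.5293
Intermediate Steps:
X = √19 ≈ 4.3589
T(Z, k) = 1/(-66 + √19)
T(-55, 31)/(-1346) + 4949/(-3236) = (-66/4337 - √19/4337)/(-1346) + 4949/(-3236) = (-66/4337 - √19/4337)*(-1/1346) + 4949*(-1/3236) = (33/2918801 + √19/5837602) - 4949/3236 = -14445039361/9445240036 + √19/5837602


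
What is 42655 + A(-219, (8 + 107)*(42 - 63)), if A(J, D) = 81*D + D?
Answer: -155375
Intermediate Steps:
A(J, D) = 82*D
42655 + A(-219, (8 + 107)*(42 - 63)) = 42655 + 82*((8 + 107)*(42 - 63)) = 42655 + 82*(115*(-21)) = 42655 + 82*(-2415) = 42655 - 198030 = -155375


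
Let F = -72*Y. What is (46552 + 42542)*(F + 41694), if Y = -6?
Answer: 3753173844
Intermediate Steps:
F = 432 (F = -72*(-6) = 432)
(46552 + 42542)*(F + 41694) = (46552 + 42542)*(432 + 41694) = 89094*42126 = 3753173844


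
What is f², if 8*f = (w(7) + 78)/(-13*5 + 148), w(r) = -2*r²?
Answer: 25/27556 ≈ 0.00090724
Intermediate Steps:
f = -5/166 (f = ((-2*7² + 78)/(-13*5 + 148))/8 = ((-2*49 + 78)/(-65 + 148))/8 = ((-98 + 78)/83)/8 = (-20*1/83)/8 = (⅛)*(-20/83) = -5/166 ≈ -0.030120)
f² = (-5/166)² = 25/27556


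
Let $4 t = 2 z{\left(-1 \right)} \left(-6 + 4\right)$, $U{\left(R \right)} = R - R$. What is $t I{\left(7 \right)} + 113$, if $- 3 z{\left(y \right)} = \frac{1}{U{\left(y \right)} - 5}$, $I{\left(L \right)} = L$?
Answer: $\frac{1688}{15} \approx 112.53$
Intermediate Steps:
$U{\left(R \right)} = 0$
$z{\left(y \right)} = \frac{1}{15}$ ($z{\left(y \right)} = - \frac{1}{3 \left(0 - 5\right)} = - \frac{1}{3 \left(-5\right)} = \left(- \frac{1}{3}\right) \left(- \frac{1}{5}\right) = \frac{1}{15}$)
$t = - \frac{1}{15}$ ($t = \frac{2 \cdot \frac{1}{15} \left(-6 + 4\right)}{4} = \frac{\frac{2}{15} \left(-2\right)}{4} = \frac{1}{4} \left(- \frac{4}{15}\right) = - \frac{1}{15} \approx -0.066667$)
$t I{\left(7 \right)} + 113 = \left(- \frac{1}{15}\right) 7 + 113 = - \frac{7}{15} + 113 = \frac{1688}{15}$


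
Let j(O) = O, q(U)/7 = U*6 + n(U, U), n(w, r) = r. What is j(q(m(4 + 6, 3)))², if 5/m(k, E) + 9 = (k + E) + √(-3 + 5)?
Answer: 60025/(4 + √2)² ≈ 2047.7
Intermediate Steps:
m(k, E) = 5/(-9 + E + k + √2) (m(k, E) = 5/(-9 + ((k + E) + √(-3 + 5))) = 5/(-9 + ((E + k) + √2)) = 5/(-9 + (E + k + √2)) = 5/(-9 + E + k + √2))
q(U) = 49*U (q(U) = 7*(U*6 + U) = 7*(6*U + U) = 7*(7*U) = 49*U)
j(q(m(4 + 6, 3)))² = (49*(5/(-9 + 3 + (4 + 6) + √2)))² = (49*(5/(-9 + 3 + 10 + √2)))² = (49*(5/(4 + √2)))² = (245/(4 + √2))² = 60025/(4 + √2)²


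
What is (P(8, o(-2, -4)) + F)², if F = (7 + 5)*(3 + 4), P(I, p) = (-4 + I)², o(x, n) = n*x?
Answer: 10000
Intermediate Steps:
F = 84 (F = 12*7 = 84)
(P(8, o(-2, -4)) + F)² = ((-4 + 8)² + 84)² = (4² + 84)² = (16 + 84)² = 100² = 10000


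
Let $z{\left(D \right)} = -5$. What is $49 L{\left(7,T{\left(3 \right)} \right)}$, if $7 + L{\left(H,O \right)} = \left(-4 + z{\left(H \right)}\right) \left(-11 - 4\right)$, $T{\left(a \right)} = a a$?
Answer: $6272$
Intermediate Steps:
$T{\left(a \right)} = a^{2}$
$L{\left(H,O \right)} = 128$ ($L{\left(H,O \right)} = -7 + \left(-4 - 5\right) \left(-11 - 4\right) = -7 - -135 = -7 + 135 = 128$)
$49 L{\left(7,T{\left(3 \right)} \right)} = 49 \cdot 128 = 6272$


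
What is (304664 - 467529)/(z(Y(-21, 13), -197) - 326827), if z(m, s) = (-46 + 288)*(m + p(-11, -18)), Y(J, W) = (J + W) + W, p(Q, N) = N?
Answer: 162865/329973 ≈ 0.49357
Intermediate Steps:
Y(J, W) = J + 2*W
z(m, s) = -4356 + 242*m (z(m, s) = (-46 + 288)*(m - 18) = 242*(-18 + m) = -4356 + 242*m)
(304664 - 467529)/(z(Y(-21, 13), -197) - 326827) = (304664 - 467529)/((-4356 + 242*(-21 + 2*13)) - 326827) = -162865/((-4356 + 242*(-21 + 26)) - 326827) = -162865/((-4356 + 242*5) - 326827) = -162865/((-4356 + 1210) - 326827) = -162865/(-3146 - 326827) = -162865/(-329973) = -162865*(-1/329973) = 162865/329973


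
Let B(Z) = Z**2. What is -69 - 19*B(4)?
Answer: -373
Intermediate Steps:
-69 - 19*B(4) = -69 - 19*4**2 = -69 - 19*16 = -69 - 304 = -373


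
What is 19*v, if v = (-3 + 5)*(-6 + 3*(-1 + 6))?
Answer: 342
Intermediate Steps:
v = 18 (v = 2*(-6 + 3*5) = 2*(-6 + 15) = 2*9 = 18)
19*v = 19*18 = 342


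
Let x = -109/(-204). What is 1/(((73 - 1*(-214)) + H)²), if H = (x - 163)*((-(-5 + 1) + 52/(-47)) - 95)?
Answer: 10214416/2375841152245201 ≈ 4.2993e-9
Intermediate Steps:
x = 109/204 (x = -109*(-1/204) = 109/204 ≈ 0.53431)
H = 47825349/3196 (H = (109/204 - 163)*((-(-5 + 1) + 52/(-47)) - 95) = -33143*((-1*(-4) + 52*(-1/47)) - 95)/204 = -33143*((4 - 52/47) - 95)/204 = -33143*(136/47 - 95)/204 = -33143/204*(-4329/47) = 47825349/3196 ≈ 14964.)
1/(((73 - 1*(-214)) + H)²) = 1/(((73 - 1*(-214)) + 47825349/3196)²) = 1/(((73 + 214) + 47825349/3196)²) = 1/((287 + 47825349/3196)²) = 1/((48742601/3196)²) = 1/(2375841152245201/10214416) = 10214416/2375841152245201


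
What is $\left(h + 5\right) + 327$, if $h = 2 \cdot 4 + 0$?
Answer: $340$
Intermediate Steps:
$h = 8$ ($h = 8 + 0 = 8$)
$\left(h + 5\right) + 327 = \left(8 + 5\right) + 327 = 13 + 327 = 340$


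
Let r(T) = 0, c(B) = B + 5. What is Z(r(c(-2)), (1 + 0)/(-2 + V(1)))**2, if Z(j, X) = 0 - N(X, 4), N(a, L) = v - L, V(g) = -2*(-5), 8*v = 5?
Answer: 729/64 ≈ 11.391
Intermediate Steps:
v = 5/8 (v = (1/8)*5 = 5/8 ≈ 0.62500)
V(g) = 10
c(B) = 5 + B
N(a, L) = 5/8 - L
Z(j, X) = 27/8 (Z(j, X) = 0 - (5/8 - 1*4) = 0 - (5/8 - 4) = 0 - 1*(-27/8) = 0 + 27/8 = 27/8)
Z(r(c(-2)), (1 + 0)/(-2 + V(1)))**2 = (27/8)**2 = 729/64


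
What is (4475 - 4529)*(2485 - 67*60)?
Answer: 82890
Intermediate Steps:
(4475 - 4529)*(2485 - 67*60) = -54*(2485 - 4020) = -54*(-1535) = 82890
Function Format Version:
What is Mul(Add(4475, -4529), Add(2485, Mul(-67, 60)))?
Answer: 82890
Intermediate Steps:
Mul(Add(4475, -4529), Add(2485, Mul(-67, 60))) = Mul(-54, Add(2485, -4020)) = Mul(-54, -1535) = 82890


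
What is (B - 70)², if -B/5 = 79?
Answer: 216225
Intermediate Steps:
B = -395 (B = -5*79 = -395)
(B - 70)² = (-395 - 70)² = (-465)² = 216225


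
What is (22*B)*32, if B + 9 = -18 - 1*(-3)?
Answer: -16896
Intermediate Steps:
B = -24 (B = -9 + (-18 - 1*(-3)) = -9 + (-18 + 3) = -9 - 15 = -24)
(22*B)*32 = (22*(-24))*32 = -528*32 = -16896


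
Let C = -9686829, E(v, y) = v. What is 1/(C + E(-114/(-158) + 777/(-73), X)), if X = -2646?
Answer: -5767/55864000065 ≈ -1.0323e-7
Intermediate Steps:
1/(C + E(-114/(-158) + 777/(-73), X)) = 1/(-9686829 + (-114/(-158) + 777/(-73))) = 1/(-9686829 + (-114*(-1/158) + 777*(-1/73))) = 1/(-9686829 + (57/79 - 777/73)) = 1/(-9686829 - 57222/5767) = 1/(-55864000065/5767) = -5767/55864000065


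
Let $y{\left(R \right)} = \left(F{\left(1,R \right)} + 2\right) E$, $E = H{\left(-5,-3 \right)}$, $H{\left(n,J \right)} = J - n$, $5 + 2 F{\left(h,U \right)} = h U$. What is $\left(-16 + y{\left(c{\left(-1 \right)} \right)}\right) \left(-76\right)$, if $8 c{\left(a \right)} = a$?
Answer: $\frac{2603}{2} \approx 1301.5$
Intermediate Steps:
$c{\left(a \right)} = \frac{a}{8}$
$F{\left(h,U \right)} = - \frac{5}{2} + \frac{U h}{2}$ ($F{\left(h,U \right)} = - \frac{5}{2} + \frac{h U}{2} = - \frac{5}{2} + \frac{U h}{2}$)
$E = 2$ ($E = -3 - -5 = -3 + 5 = 2$)
$y{\left(R \right)} = -1 + R$ ($y{\left(R \right)} = \left(\left(- \frac{5}{2} + \frac{1}{2} R 1\right) + 2\right) 2 = \left(\left(- \frac{5}{2} + \frac{R}{2}\right) + 2\right) 2 = \left(- \frac{1}{2} + \frac{R}{2}\right) 2 = -1 + R$)
$\left(-16 + y{\left(c{\left(-1 \right)} \right)}\right) \left(-76\right) = \left(-16 + \left(-1 + \frac{1}{8} \left(-1\right)\right)\right) \left(-76\right) = \left(-16 - \frac{9}{8}\right) \left(-76\right) = \left(- \frac{137}{8}\right) \left(-76\right) = \frac{2603}{2}$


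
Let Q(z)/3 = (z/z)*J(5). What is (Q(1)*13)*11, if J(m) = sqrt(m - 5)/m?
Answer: 0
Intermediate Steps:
J(m) = sqrt(-5 + m)/m
Q(z) = 0 (Q(z) = 3*((z/z)*(sqrt(-5 + 5)/5)) = 3*(1*(sqrt(0)/5)) = 3*(1*((1/5)*0)) = 3*(1*0) = 3*0 = 0)
(Q(1)*13)*11 = (0*13)*11 = 0*11 = 0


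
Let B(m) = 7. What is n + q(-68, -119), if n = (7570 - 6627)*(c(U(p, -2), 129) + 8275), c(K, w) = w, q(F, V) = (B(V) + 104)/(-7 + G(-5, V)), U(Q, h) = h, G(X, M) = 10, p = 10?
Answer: 7925009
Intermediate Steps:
q(F, V) = 37 (q(F, V) = (7 + 104)/(-7 + 10) = 111/3 = 111*(1/3) = 37)
n = 7924972 (n = (7570 - 6627)*(129 + 8275) = 943*8404 = 7924972)
n + q(-68, -119) = 7924972 + 37 = 7925009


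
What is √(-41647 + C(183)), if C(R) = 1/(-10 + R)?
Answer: I*√1246452890/173 ≈ 204.08*I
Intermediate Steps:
√(-41647 + C(183)) = √(-41647 + 1/(-10 + 183)) = √(-41647 + 1/173) = √(-7204930/173) = I*√1246452890/173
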